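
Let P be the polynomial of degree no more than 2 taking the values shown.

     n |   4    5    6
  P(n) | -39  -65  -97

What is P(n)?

P(n) = -3n^2 + n + 5

Using the Lagrange interpolation formula with nodes 4, 5, 6:
  L_0(n) = (n - 5)(n - 6) / 2
  L_1(n) = (n - 4)(n - 6) / -1
  L_2(n) = (n - 4)(n - 5) / 2
Then P(n) = -39·L_0(n) - 65·L_1(n) - 97·L_2(n).
Expanding and collecting terms gives P(n) = -3n^2 + n + 5.
Check: P(6) = -97. ✓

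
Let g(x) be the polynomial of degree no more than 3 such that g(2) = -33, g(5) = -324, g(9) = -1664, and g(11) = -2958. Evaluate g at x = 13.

-4796

Write g(x) = ax^3 + bx^2 + cx + d. Substituting each data point gives a linear system:
  8a + 4b + 2c + d = -33
  125a + 25b + 5c + d = -324
  729a + 81b + 9c + d = -1664
  1331a + 121b + 11c + d = -2958
Solving the system yields a = -2, b = -2, c = -5, d = 1.
So g(x) = -2x³ - 2x² - 5x + 1.
Then g(13) = -4796.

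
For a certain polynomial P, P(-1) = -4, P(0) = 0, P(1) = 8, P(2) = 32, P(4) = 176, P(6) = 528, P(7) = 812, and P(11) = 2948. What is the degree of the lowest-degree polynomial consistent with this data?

Divided differences on the nodes -1, 0, 1, 2, 4, 6, 7, 11:
  order 0: -4  0  8  32  176  528  812  2948
  order 1: 4  8  24  72  176  284  534
  order 2: 2  8  16  26  36  50
  order 3: 2  2  2  2  2
  order 4: 0  0  0  0
  order 5: 0  0  0
  order 6: 0  0
  order 7: 0
The order-3 divided differences are all 2 (nonzero) and every higher order vanishes, so the data lies on a polynomial of degree exactly 3.

3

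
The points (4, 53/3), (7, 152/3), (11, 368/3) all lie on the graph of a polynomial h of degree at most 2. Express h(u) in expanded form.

h(u) = u^2 + 5/3

Write h(u) = au^2 + bu + c. Substituting each data point gives a linear system:
  16a + 4b + c = 53/3
  49a + 7b + c = 152/3
  121a + 11b + c = 368/3
Solving the system yields a = 1, b = 0, c = 5/3.
So h(u) = u² + 5/3.
Check: h(7) = 152/3. ✓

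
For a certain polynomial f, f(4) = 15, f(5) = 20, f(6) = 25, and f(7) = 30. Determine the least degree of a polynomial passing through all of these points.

Forward differences of the values at x = 4, 5, 6, 7:
  f  : 15  20  25  30
  Δ  : 5  5  5
  Δ^2: 0  0
  Δ^3: 0
The first differences are constant (5) and nonzero, while all higher differences vanish, so the minimal degree is 1.

1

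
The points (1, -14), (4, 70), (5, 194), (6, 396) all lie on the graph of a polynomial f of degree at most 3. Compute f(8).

1106

Using the Lagrange interpolation formula with nodes 1, 4, 5, 6:
  L_0(x) = (x - 4)(x - 5)(x - 6) / -60
  L_1(x) = (x - 1)(x - 5)(x - 6) / 6
  L_2(x) = (x - 1)(x - 4)(x - 6) / -4
  L_3(x) = (x - 1)(x - 4)(x - 5) / 10
Then f(x) = -14·L_0(x) + 70·L_1(x) + 194·L_2(x) + 396·L_3(x).
Expanding and collecting terms gives f(x) = 3x³ - 6x² - 5x - 6.
Evaluating at x = 8: f(8) = 1106.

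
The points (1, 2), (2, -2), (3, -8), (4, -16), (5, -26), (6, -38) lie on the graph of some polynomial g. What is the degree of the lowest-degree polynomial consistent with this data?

2

Forward differences of the values at n = 1, 2, 3, 4, 5, 6:
  g  : 2  -2  -8  -16  -26  -38
  Δ  : -4  -6  -8  -10  -12
  Δ^2: -2  -2  -2  -2
  Δ^3: 0  0  0
  Δ^4: 0  0
  Δ^5: 0
The second differences are constant (-2) and nonzero, while all higher differences vanish, so the minimal degree is 2.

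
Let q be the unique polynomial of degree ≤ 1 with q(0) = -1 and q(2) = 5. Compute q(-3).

-10

Using the Lagrange interpolation formula with nodes 0, 2:
  L_0(n) = (n - 2) / -2
  L_1(n) = n / 2
Then q(n) = -1·L_0(n) + 5·L_1(n).
Expanding and collecting terms gives q(n) = 3n - 1.
Evaluating at n = -3: q(-3) = -10.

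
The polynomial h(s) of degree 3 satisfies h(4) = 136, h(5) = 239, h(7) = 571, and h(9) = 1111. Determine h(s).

h(s) = s^3 + 5s^2 - 3s + 4

Using the Lagrange interpolation formula with nodes 4, 5, 7, 9:
  L_0(s) = (s - 5)(s - 7)(s - 9) / -15
  L_1(s) = (s - 4)(s - 7)(s - 9) / 8
  L_2(s) = (s - 4)(s - 5)(s - 9) / -12
  L_3(s) = (s - 4)(s - 5)(s - 7) / 40
Then h(s) = 136·L_0(s) + 239·L_1(s) + 571·L_2(s) + 1111·L_3(s).
Expanding and collecting terms gives h(s) = s^3 + 5s^2 - 3s + 4.
Check: h(5) = 239. ✓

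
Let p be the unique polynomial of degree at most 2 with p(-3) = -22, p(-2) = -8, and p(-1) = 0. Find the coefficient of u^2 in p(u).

Write p(u) = au^2 + bu + c. Substituting each data point gives a linear system:
  9a - 3b + c = -22
  4a - 2b + c = -8
  a - b + c = 0
Solving the system yields a = -3, b = -1, c = 2.
So p(u) = -3u^2 - u + 2.
The leading coefficient is -3.

-3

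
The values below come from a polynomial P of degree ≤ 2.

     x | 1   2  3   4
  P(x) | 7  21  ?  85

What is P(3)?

The 3 known points determine the degree-2 polynomial uniquely.
Write P(x) = ax^2 + bx + c. Substituting each data point gives a linear system:
  a + b + c = 7
  4a + 2b + c = 21
  16a + 4b + c = 85
Solving the system yields a = 6, b = -4, c = 5.
So P(x) = 6x^2 - 4x + 5.
Then P(3) = 47.

47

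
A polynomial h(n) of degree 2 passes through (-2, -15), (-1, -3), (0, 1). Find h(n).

h(n) = -4n^2 + 1

Write h(n) = an^2 + bn + c. Substituting each data point gives a linear system:
  4a - 2b + c = -15
  a - b + c = -3
  c = 1
Solving the system yields a = -4, b = 0, c = 1.
So h(n) = -4n^2 + 1.
Check: h(-1) = -3. ✓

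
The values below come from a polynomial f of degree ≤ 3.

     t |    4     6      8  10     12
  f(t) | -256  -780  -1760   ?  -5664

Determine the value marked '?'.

On equispaced nodes a degree-3 polynomial has vanishing fourth forward difference, so
  f(4) - 4·f(6) + 6·f(8) - 4·f(10) + f(12) = 0.
Substituting the known values and solving for f(10):
  -4·f(10) = 13360
  f(10) = -3340.

-3340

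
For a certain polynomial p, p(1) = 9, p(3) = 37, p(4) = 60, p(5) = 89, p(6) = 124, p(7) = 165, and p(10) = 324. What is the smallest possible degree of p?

2

Divided differences on the nodes 1, 3, 4, 5, 6, 7, 10:
  order 0: 9  37  60  89  124  165  324
  order 1: 14  23  29  35  41  53
  order 2: 3  3  3  3  3
  order 3: 0  0  0  0
  order 4: 0  0  0
  order 5: 0  0
  order 6: 0
The order-2 divided differences are all 3 (nonzero) and every higher order vanishes, so the data lies on a polynomial of degree exactly 2.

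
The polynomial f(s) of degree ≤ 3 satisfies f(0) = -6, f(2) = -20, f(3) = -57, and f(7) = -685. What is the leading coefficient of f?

-2

Write f(s) = as^3 + bs^2 + cs + d. Substituting each data point gives a linear system:
  d = -6
  8a + 4b + 2c + d = -20
  27a + 9b + 3c + d = -57
  343a + 49b + 7c + d = -685
Solving the system yields a = -2, b = 0, c = 1, d = -6.
So f(s) = -2s^3 + s - 6.
The leading coefficient is -2.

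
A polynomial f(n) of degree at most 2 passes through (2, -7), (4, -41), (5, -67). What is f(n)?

f(n) = -3n^2 + n + 3

Write f(n) = an^2 + bn + c. Substituting each data point gives a linear system:
  4a + 2b + c = -7
  16a + 4b + c = -41
  25a + 5b + c = -67
Solving the system yields a = -3, b = 1, c = 3.
So f(n) = -3n² + n + 3.
Check: f(4) = -41. ✓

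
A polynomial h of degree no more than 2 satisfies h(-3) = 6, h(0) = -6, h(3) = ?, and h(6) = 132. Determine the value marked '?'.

36

On equispaced nodes a degree-2 polynomial has vanishing third forward difference, so
  - h(-3) + 3·h(0) - 3·h(3) + h(6) = 0.
Substituting the known values and solving for h(3):
  -3·h(3) = -108
  h(3) = 36.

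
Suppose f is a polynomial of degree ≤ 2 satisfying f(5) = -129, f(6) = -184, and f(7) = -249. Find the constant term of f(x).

Write f(x) = ax^2 + bx + c. Substituting each data point gives a linear system:
  25a + 5b + c = -129
  36a + 6b + c = -184
  49a + 7b + c = -249
Solving the system yields a = -5, b = 0, c = -4.
So f(x) = -5x^2 - 4.
The constant term is -4.

-4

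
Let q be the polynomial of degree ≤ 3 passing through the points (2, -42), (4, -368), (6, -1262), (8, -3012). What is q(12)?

-10232

Forward differences of the values at t = 2, 4, 6, 8:
  q  : -42  -368  -1262  -3012
  Δ  : -326  -894  -1750
  Δ^2: -568  -856
  Δ^3: -288
The third differences are constant, confirming degree 3.
Interpolating (Newton forward form) and evaluating at t = 12 gives q(12) = -10232.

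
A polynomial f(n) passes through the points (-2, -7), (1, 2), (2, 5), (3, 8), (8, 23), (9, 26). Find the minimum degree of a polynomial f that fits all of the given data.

1

Divided differences on the nodes -2, 1, 2, 3, 8, 9:
  order 0: -7  2  5  8  23  26
  order 1: 3  3  3  3  3
  order 2: 0  0  0  0
  order 3: 0  0  0
  order 4: 0  0
  order 5: 0
The order-1 divided differences are all 3 (nonzero) and every higher order vanishes, so the data lies on a polynomial of degree exactly 1.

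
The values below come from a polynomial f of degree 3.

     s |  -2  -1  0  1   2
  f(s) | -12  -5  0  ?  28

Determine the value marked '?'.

On equispaced nodes a degree-3 polynomial has vanishing fourth forward difference, so
  f(-2) - 4·f(-1) + 6·f(0) - 4·f(1) + f(2) = 0.
Substituting the known values and solving for f(1):
  -4·f(1) = -36
  f(1) = 9.

9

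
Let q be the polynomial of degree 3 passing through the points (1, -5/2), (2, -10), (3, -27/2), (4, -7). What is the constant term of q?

3

Write q(s) = as^3 + bs^2 + cs + d. Substituting each data point gives a linear system:
  a + b + c + d = -5/2
  8a + 4b + 2c + d = -10
  27a + 9b + 3c + d = -27/2
  64a + 16b + 4c + d = -7
Solving the system yields a = 1, b = -4, c = -5/2, d = 3.
So q(s) = s³ - 4s² - (5/2)s + 3.
The constant term is 3.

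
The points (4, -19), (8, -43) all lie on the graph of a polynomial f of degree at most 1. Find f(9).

Write f(t) = at + b. Substituting each data point gives a linear system:
  4a + b = -19
  8a + b = -43
Solving the system yields a = -6, b = 5.
So f(t) = -6t + 5.
Then f(9) = -49.

-49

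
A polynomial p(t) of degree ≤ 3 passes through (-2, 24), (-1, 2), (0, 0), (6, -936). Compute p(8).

-2176

Using the Lagrange interpolation formula with nodes -2, -1, 0, 6:
  L_0(t) = (t + 1)t(t - 6) / -16
  L_1(t) = (t + 2)t(t - 6) / 7
  L_2(t) = (t + 2)(t + 1)(t - 6) / -12
  L_3(t) = (t + 2)(t + 1)t / 336
Then p(t) = 24·L_0(t) + 2·L_1(t) + 0·L_2(t) - 936·L_3(t).
Expanding and collecting terms gives p(t) = -4t^3 - 2t^2.
Evaluating at t = 8: p(8) = -2176.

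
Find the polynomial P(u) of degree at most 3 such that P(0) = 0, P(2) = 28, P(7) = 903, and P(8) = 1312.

P(u) = 2u^3 + 5u^2 - 4u

Write P(u) = au^3 + bu^2 + cu + d. Substituting each data point gives a linear system:
  d = 0
  8a + 4b + 2c + d = 28
  343a + 49b + 7c + d = 903
  512a + 64b + 8c + d = 1312
Solving the system yields a = 2, b = 5, c = -4, d = 0.
So P(u) = 2u^3 + 5u^2 - 4u.
Check: P(7) = 903. ✓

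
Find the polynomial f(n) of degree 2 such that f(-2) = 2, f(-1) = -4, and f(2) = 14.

f(n) = 3n^2 + 3n - 4

Write f(n) = an^2 + bn + c. Substituting each data point gives a linear system:
  4a - 2b + c = 2
  a - b + c = -4
  4a + 2b + c = 14
Solving the system yields a = 3, b = 3, c = -4.
So f(n) = 3n^2 + 3n - 4.
Check: f(-1) = -4. ✓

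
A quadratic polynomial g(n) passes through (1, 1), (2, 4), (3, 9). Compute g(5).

Write g(n) = an^2 + bn + c. Substituting each data point gives a linear system:
  a + b + c = 1
  4a + 2b + c = 4
  9a + 3b + c = 9
Solving the system yields a = 1, b = 0, c = 0.
So g(n) = n².
Then g(5) = 25.

25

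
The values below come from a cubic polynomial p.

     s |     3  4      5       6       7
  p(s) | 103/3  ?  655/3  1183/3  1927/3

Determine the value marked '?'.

307/3

The 4 known points determine the degree-3 polynomial uniquely.
Write p(s) = as^3 + bs^2 + cs + d. Substituting each data point gives a linear system:
  27a + 9b + 3c + d = 103/3
  125a + 25b + 5c + d = 655/3
  216a + 36b + 6c + d = 1183/3
  343a + 49b + 7c + d = 1927/3
Solving the system yields a = 2, b = 0, c = -6, d = -5/3.
So p(s) = 2s^3 - 6s - 5/3.
Then p(4) = 307/3.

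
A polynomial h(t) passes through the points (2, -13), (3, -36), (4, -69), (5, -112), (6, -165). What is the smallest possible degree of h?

Forward differences of the values at t = 2, 3, 4, 5, 6:
  h  : -13  -36  -69  -112  -165
  Δ  : -23  -33  -43  -53
  Δ^2: -10  -10  -10
  Δ^3: 0  0
  Δ^4: 0
The second differences are constant (-10) and nonzero, while all higher differences vanish, so the minimal degree is 2.

2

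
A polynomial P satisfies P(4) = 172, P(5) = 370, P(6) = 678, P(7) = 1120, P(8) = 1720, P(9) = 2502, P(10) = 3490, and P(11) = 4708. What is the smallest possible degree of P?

3

Forward differences of the values at s = 4, 5, 6, 7, 8, 9, 10, 11:
  P  : 172  370  678  1120  1720  2502  3490  4708
  Δ  : 198  308  442  600  782  988  1218
  Δ^2: 110  134  158  182  206  230
  Δ^3: 24  24  24  24  24
  Δ^4: 0  0  0  0
  Δ^5: 0  0  0
  Δ^6: 0  0
  Δ^7: 0
The third differences are constant (24) and nonzero, while all higher differences vanish, so the minimal degree is 3.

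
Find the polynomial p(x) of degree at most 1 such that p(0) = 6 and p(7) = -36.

Using the Lagrange interpolation formula with nodes 0, 7:
  L_0(x) = (x - 7) / -7
  L_1(x) = x / 7
Then p(x) = 6·L_0(x) - 36·L_1(x).
Expanding and collecting terms gives p(x) = -6x + 6.
Check: p(7) = -36. ✓

p(x) = -6x + 6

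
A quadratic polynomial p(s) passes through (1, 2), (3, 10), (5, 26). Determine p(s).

p(s) = s^2 + 1

Using the Lagrange interpolation formula with nodes 1, 3, 5:
  L_0(s) = (s - 3)(s - 5) / 8
  L_1(s) = (s - 1)(s - 5) / -4
  L_2(s) = (s - 1)(s - 3) / 8
Then p(s) = 2·L_0(s) + 10·L_1(s) + 26·L_2(s).
Expanding and collecting terms gives p(s) = s^2 + 1.
Check: p(1) = 2. ✓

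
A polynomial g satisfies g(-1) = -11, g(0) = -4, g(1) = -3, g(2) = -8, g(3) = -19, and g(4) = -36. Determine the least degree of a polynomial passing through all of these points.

Forward differences of the values at n = -1, 0, 1, 2, 3, 4:
  g  : -11  -4  -3  -8  -19  -36
  Δ  : 7  1  -5  -11  -17
  Δ^2: -6  -6  -6  -6
  Δ^3: 0  0  0
  Δ^4: 0  0
  Δ^5: 0
The second differences are constant (-6) and nonzero, while all higher differences vanish, so the minimal degree is 2.

2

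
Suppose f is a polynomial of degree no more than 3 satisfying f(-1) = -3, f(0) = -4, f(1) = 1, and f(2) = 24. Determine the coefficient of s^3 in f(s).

2

Write f(s) = as^3 + bs^2 + cs + d. Substituting each data point gives a linear system:
  -a + b - c + d = -3
  d = -4
  a + b + c + d = 1
  8a + 4b + 2c + d = 24
Solving the system yields a = 2, b = 3, c = 0, d = -4.
So f(s) = 2s³ + 3s² - 4.
The leading coefficient is 2.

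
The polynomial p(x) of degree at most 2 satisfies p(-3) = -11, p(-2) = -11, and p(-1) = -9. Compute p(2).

9

Using the Lagrange interpolation formula with nodes -3, -2, -1:
  L_0(x) = (x + 2)(x + 1) / 2
  L_1(x) = (x + 3)(x + 1) / -1
  L_2(x) = (x + 3)(x + 2) / 2
Then p(x) = -11·L_0(x) - 11·L_1(x) - 9·L_2(x).
Expanding and collecting terms gives p(x) = x^2 + 5x - 5.
Evaluating at x = 2: p(2) = 9.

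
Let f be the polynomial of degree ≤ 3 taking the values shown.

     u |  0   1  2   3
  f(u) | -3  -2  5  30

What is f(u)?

f(u) = 2u^3 - 3u^2 + 2u - 3

Using the Lagrange interpolation formula with nodes 0, 1, 2, 3:
  L_0(u) = (u - 1)(u - 2)(u - 3) / -6
  L_1(u) = u(u - 2)(u - 3) / 2
  L_2(u) = u(u - 1)(u - 3) / -2
  L_3(u) = u(u - 1)(u - 2) / 6
Then f(u) = -3·L_0(u) - 2·L_1(u) + 5·L_2(u) + 30·L_3(u).
Expanding and collecting terms gives f(u) = 2u^3 - 3u^2 + 2u - 3.
Check: f(3) = 30. ✓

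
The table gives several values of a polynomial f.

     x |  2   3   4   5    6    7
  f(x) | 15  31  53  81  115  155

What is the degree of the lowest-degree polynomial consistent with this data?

Forward differences of the values at x = 2, 3, 4, 5, 6, 7:
  f  : 15  31  53  81  115  155
  Δ  : 16  22  28  34  40
  Δ^2: 6  6  6  6
  Δ^3: 0  0  0
  Δ^4: 0  0
  Δ^5: 0
The second differences are constant (6) and nonzero, while all higher differences vanish, so the minimal degree is 2.

2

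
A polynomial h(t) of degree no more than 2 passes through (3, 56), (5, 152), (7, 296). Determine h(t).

h(t) = 6t^2 + 2

Write h(t) = at^2 + bt + c. Substituting each data point gives a linear system:
  9a + 3b + c = 56
  25a + 5b + c = 152
  49a + 7b + c = 296
Solving the system yields a = 6, b = 0, c = 2.
So h(t) = 6t^2 + 2.
Check: h(3) = 56. ✓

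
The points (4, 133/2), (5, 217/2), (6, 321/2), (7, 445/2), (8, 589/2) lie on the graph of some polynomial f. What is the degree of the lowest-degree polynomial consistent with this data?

2

Forward differences of the values at s = 4, 5, 6, 7, 8:
  f  : 133/2  217/2  321/2  445/2  589/2
  Δ  : 42  52  62  72
  Δ^2: 10  10  10
  Δ^3: 0  0
  Δ^4: 0
The second differences are constant (10) and nonzero, while all higher differences vanish, so the minimal degree is 2.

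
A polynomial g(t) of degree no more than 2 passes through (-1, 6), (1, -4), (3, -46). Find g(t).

g(t) = -4t^2 - 5t + 5

Write g(t) = at^2 + bt + c. Substituting each data point gives a linear system:
  a - b + c = 6
  a + b + c = -4
  9a + 3b + c = -46
Solving the system yields a = -4, b = -5, c = 5.
So g(t) = -4t^2 - 5t + 5.
Check: g(1) = -4. ✓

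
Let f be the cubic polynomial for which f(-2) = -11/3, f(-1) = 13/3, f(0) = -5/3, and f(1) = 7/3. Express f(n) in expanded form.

Write f(n) = an^3 + bn^2 + cn + d. Substituting each data point gives a linear system:
  -8a + 4b - 2c + d = -11/3
  -a + b - c + d = 13/3
  d = -5/3
  a + b + c + d = 7/3
Solving the system yields a = 4, b = 5, c = -5, d = -5/3.
So f(n) = 4n^3 + 5n^2 - 5n - 5/3.
Check: f(-1) = 13/3. ✓

f(n) = 4n^3 + 5n^2 - 5n - 5/3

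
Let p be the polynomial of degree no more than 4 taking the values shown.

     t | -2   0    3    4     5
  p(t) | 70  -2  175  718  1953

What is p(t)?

Write p(t) = at^4 + bt^3 + ct^2 + dt + e. Substituting each data point gives a linear system:
  16a - 8b + 4c - 2d + e = 70
  e = -2
  81a + 27b + 9c + 3d + e = 175
  256a + 64b + 16c + 4d + e = 718
  625a + 125b + 25c + 5d + e = 1953
Solving the system yields a = 4, b = -3, c = -6, d = -4, e = -2.
So p(t) = 4t^4 - 3t^3 - 6t^2 - 4t - 2.
Check: p(0) = -2. ✓

p(t) = 4t^4 - 3t^3 - 6t^2 - 4t - 2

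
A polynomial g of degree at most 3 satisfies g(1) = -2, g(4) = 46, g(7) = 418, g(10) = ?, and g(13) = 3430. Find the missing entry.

On equispaced nodes a degree-3 polynomial has vanishing fourth forward difference, so
  g(1) - 4·g(4) + 6·g(7) - 4·g(10) + g(13) = 0.
Substituting the known values and solving for g(10):
  -4·g(10) = -5752
  g(10) = 1438.

1438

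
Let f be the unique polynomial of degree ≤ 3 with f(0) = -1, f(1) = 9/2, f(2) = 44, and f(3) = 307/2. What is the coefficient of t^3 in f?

6

Write f(t) = at^3 + bt^2 + ct + d. Substituting each data point gives a linear system:
  d = -1
  a + b + c + d = 9/2
  8a + 4b + 2c + d = 44
  27a + 9b + 3c + d = 307/2
Solving the system yields a = 6, b = -1, c = 1/2, d = -1.
So f(t) = 6t³ - t² + (1/2)t - 1.
The leading coefficient is 6.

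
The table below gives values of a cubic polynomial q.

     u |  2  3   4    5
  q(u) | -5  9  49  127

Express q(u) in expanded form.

q(u) = 2u^3 - 5u^2 + u - 3

Write q(u) = au^3 + bu^2 + cu + d. Substituting each data point gives a linear system:
  8a + 4b + 2c + d = -5
  27a + 9b + 3c + d = 9
  64a + 16b + 4c + d = 49
  125a + 25b + 5c + d = 127
Solving the system yields a = 2, b = -5, c = 1, d = -3.
So q(u) = 2u^3 - 5u^2 + u - 3.
Check: q(4) = 49. ✓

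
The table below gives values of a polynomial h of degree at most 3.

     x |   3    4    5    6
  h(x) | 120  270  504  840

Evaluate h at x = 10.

Write h(x) = ax^3 + bx^2 + cx + d. Substituting each data point gives a linear system:
  27a + 9b + 3c + d = 120
  64a + 16b + 4c + d = 270
  125a + 25b + 5c + d = 504
  216a + 36b + 6c + d = 840
Solving the system yields a = 3, b = 6, c = -3, d = -6.
So h(x) = 3x^3 + 6x^2 - 3x - 6.
Then h(10) = 3564.

3564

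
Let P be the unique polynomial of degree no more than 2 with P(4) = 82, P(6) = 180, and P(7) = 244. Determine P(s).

Write P(s) = as^2 + bs + c. Substituting each data point gives a linear system:
  16a + 4b + c = 82
  36a + 6b + c = 180
  49a + 7b + c = 244
Solving the system yields a = 5, b = -1, c = 6.
So P(s) = 5s² - s + 6.
Check: P(7) = 244. ✓

P(s) = 5s^2 - s + 6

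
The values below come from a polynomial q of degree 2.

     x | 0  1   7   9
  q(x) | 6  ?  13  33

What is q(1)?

1

The 3 known points determine the degree-2 polynomial uniquely.
Write q(x) = ax^2 + bx + c. Substituting each data point gives a linear system:
  c = 6
  49a + 7b + c = 13
  81a + 9b + c = 33
Solving the system yields a = 1, b = -6, c = 6.
So q(x) = x^2 - 6x + 6.
Then q(1) = 1.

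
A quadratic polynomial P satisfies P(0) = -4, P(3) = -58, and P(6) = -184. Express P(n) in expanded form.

P(n) = -4n^2 - 6n - 4

Write P(n) = an^2 + bn + c. Substituting each data point gives a linear system:
  c = -4
  9a + 3b + c = -58
  36a + 6b + c = -184
Solving the system yields a = -4, b = -6, c = -4.
So P(n) = -4n^2 - 6n - 4.
Check: P(6) = -184. ✓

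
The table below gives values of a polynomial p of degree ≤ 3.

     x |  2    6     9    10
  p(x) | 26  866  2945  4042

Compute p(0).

2

Using the Lagrange interpolation formula with nodes 2, 6, 9, 10:
  L_0(x) = (x - 6)(x - 9)(x - 10) / -224
  L_1(x) = (x - 2)(x - 9)(x - 10) / 48
  L_2(x) = (x - 2)(x - 6)(x - 10) / -21
  L_3(x) = (x - 2)(x - 6)(x - 9) / 32
Then p(x) = 26·L_0(x) + 866·L_1(x) + 2945·L_2(x) + 4042·L_3(x).
Expanding and collecting terms gives p(x) = 4x³ + x² - 6x + 2.
Evaluating at x = 0: p(0) = 2.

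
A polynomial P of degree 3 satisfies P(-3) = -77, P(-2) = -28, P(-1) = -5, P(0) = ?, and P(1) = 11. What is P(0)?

The 4 known points determine the degree-3 polynomial uniquely.
Write P(t) = at^3 + bt^2 + ct + d. Substituting each data point gives a linear system:
  -27a + 9b - 3c + d = -77
  -8a + 4b - 2c + d = -28
  -a + b - c + d = -5
  a + b + c + d = 11
Solving the system yields a = 2, b = -1, c = 6, d = 4.
So P(t) = 2t^3 - t^2 + 6t + 4.
Then P(0) = 4.

4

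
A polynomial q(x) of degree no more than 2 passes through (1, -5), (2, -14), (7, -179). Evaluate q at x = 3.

-31

Using the Lagrange interpolation formula with nodes 1, 2, 7:
  L_0(x) = (x - 2)(x - 7) / 6
  L_1(x) = (x - 1)(x - 7) / -5
  L_2(x) = (x - 1)(x - 2) / 30
Then q(x) = -5·L_0(x) - 14·L_1(x) - 179·L_2(x).
Expanding and collecting terms gives q(x) = -4x^2 + 3x - 4.
Evaluating at x = 3: q(3) = -31.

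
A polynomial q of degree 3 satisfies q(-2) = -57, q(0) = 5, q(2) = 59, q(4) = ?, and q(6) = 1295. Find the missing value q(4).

The 4 known points determine the degree-3 polynomial uniquely.
Write q(n) = an^3 + bn^2 + cn + d. Substituting each data point gives a linear system:
  -8a + 4b - 2c + d = -57
  d = 5
  8a + 4b + 2c + d = 59
  216a + 36b + 6c + d = 1295
Solving the system yields a = 6, b = -1, c = 5, d = 5.
So q(n) = 6n^3 - n^2 + 5n + 5.
Then q(4) = 393.

393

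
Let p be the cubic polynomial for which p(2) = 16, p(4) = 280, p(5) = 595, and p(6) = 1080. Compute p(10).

Using the Lagrange interpolation formula with nodes 2, 4, 5, 6:
  L_0(u) = (u - 4)(u - 5)(u - 6) / -24
  L_1(u) = (u - 2)(u - 5)(u - 6) / 4
  L_2(u) = (u - 2)(u - 4)(u - 6) / -3
  L_3(u) = (u - 2)(u - 4)(u - 5) / 8
Then p(u) = 16·L_0(u) + 280·L_1(u) + 595·L_2(u) + 1080·L_3(u).
Expanding and collecting terms gives p(u) = 6u^3 - 5u^2 - 6u.
Evaluating at u = 10: p(10) = 5440.

5440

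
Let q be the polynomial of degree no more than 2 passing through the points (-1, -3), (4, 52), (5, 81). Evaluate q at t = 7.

Using the Lagrange interpolation formula with nodes -1, 4, 5:
  L_0(t) = (t - 4)(t - 5) / 30
  L_1(t) = (t + 1)(t - 5) / -5
  L_2(t) = (t + 1)(t - 4) / 6
Then q(t) = -3·L_0(t) + 52·L_1(t) + 81·L_2(t).
Expanding and collecting terms gives q(t) = 3t^2 + 2t - 4.
Evaluating at t = 7: q(7) = 157.

157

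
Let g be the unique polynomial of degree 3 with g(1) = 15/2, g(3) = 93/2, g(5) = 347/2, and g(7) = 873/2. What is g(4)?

96

Using the Lagrange interpolation formula with nodes 1, 3, 5, 7:
  L_0(u) = (u - 3)(u - 5)(u - 7) / -48
  L_1(u) = (u - 1)(u - 5)(u - 7) / 16
  L_2(u) = (u - 1)(u - 3)(u - 7) / -16
  L_3(u) = (u - 1)(u - 3)(u - 5) / 48
Then g(u) = 15/2·L_0(u) + 93/2·L_1(u) + 347/2·L_2(u) + 873/2·L_3(u).
Expanding and collecting terms gives g(u) = u^3 + 2u^2 - (3/2)u + 6.
Evaluating at u = 4: g(4) = 96.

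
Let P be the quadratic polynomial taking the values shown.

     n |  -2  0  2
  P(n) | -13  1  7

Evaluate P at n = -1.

Forward differences of the values at n = -2, 0, 2:
  P  : -13  1  7
  Δ  : 14  6
  Δ^2: -8
The second differences are constant, confirming degree 2.
Interpolating (Newton forward form) and evaluating at n = -1 gives P(-1) = -5.

-5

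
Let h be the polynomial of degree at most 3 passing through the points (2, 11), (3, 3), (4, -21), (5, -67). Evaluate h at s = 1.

Forward differences of the values at s = 2, 3, 4, 5:
  h  : 11  3  -21  -67
  Δ  : -8  -24  -46
  Δ^2: -16  -22
  Δ^3: -6
The third differences are constant, confirming degree 3.
Interpolating (Newton forward form) and evaluating at s = 1 gives h(1) = 9.

9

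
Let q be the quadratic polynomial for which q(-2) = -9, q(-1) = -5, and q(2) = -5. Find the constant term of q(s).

Write q(s) = as^2 + bs + c. Substituting each data point gives a linear system:
  4a - 2b + c = -9
  a - b + c = -5
  4a + 2b + c = -5
Solving the system yields a = -1, b = 1, c = -3.
So q(s) = -s² + s - 3.
The constant term is -3.

-3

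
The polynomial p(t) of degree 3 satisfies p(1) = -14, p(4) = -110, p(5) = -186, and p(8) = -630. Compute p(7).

Write p(t) = at^3 + bt^2 + ct + d. Substituting each data point gives a linear system:
  a + b + c + d = -14
  64a + 16b + 4c + d = -110
  125a + 25b + 5c + d = -186
  512a + 64b + 8c + d = -630
Solving the system yields a = -1, b = -1, c = -6, d = -6.
So p(t) = -t^3 - t^2 - 6t - 6.
Then p(7) = -440.

-440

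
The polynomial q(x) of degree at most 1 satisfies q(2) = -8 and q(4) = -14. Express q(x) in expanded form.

Write q(x) = ax + b. Substituting each data point gives a linear system:
  2a + b = -8
  4a + b = -14
Solving the system yields a = -3, b = -2.
So q(x) = -3x - 2.
Check: q(2) = -8. ✓

q(x) = -3x - 2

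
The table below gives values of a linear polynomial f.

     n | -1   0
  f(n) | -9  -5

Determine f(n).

f(n) = 4n - 5

Using the Lagrange interpolation formula with nodes -1, 0:
  L_0(n) = n / -1
  L_1(n) = (n + 1) / 1
Then f(n) = -9·L_0(n) - 5·L_1(n).
Expanding and collecting terms gives f(n) = 4n - 5.
Check: f(-1) = -9. ✓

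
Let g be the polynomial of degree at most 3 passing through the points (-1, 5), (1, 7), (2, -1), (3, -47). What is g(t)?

g(t) = -4t^3 + 5t^2 + 5t + 1

Write g(t) = at^3 + bt^2 + ct + d. Substituting each data point gives a linear system:
  -a + b - c + d = 5
  a + b + c + d = 7
  8a + 4b + 2c + d = -1
  27a + 9b + 3c + d = -47
Solving the system yields a = -4, b = 5, c = 5, d = 1.
So g(t) = -4t^3 + 5t^2 + 5t + 1.
Check: g(1) = 7. ✓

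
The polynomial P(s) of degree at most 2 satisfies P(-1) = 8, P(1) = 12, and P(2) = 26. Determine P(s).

Using the Lagrange interpolation formula with nodes -1, 1, 2:
  L_0(s) = (s - 1)(s - 2) / 6
  L_1(s) = (s + 1)(s - 2) / -2
  L_2(s) = (s + 1)(s - 1) / 3
Then P(s) = 8·L_0(s) + 12·L_1(s) + 26·L_2(s).
Expanding and collecting terms gives P(s) = 4s^2 + 2s + 6.
Check: P(1) = 12. ✓

P(s) = 4s^2 + 2s + 6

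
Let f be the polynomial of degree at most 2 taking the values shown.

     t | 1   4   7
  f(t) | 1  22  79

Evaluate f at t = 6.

Forward differences of the values at t = 1, 4, 7:
  f  : 1  22  79
  Δ  : 21  57
  Δ^2: 36
The second differences are constant, confirming degree 2.
Interpolating (Newton forward form) and evaluating at t = 6 gives f(6) = 56.

56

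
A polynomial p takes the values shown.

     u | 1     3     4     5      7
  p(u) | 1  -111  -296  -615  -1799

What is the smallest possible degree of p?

3

Divided differences on the nodes 1, 3, 4, 5, 7:
  order 0: 1  -111  -296  -615  -1799
  order 1: -56  -185  -319  -592
  order 2: -43  -67  -91
  order 3: -6  -6
  order 4: 0
The order-3 divided differences are all -6 (nonzero) and every higher order vanishes, so the data lies on a polynomial of degree exactly 3.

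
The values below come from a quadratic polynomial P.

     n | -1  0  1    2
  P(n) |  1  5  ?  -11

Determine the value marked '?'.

The 3 known points determine the degree-2 polynomial uniquely.
Write P(n) = an^2 + bn + c. Substituting each data point gives a linear system:
  a - b + c = 1
  c = 5
  4a + 2b + c = -11
Solving the system yields a = -4, b = 0, c = 5.
So P(n) = -4n^2 + 5.
Then P(1) = 1.

1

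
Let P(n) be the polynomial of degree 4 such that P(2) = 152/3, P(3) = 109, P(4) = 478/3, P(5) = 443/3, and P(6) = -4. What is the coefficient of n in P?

-5/3

Write P(n) = an^4 + bn^3 + cn^2 + dn + e. Substituting each data point gives a linear system:
  16a + 8b + 4c + 2d + e = 152/3
  81a + 27b + 9c + 3d + e = 109
  256a + 64b + 16c + 4d + e = 478/3
  625a + 125b + 25c + 5d + e = 443/3
  1296a + 216b + 36c + 6d + e = -4
Solving the system yields a = -1, b = 5, c = 6, d = -5/3, e = 6.
So P(n) = -n^4 + 5n^3 + 6n^2 - (5/3)n + 6.
The coefficient of n is -5/3.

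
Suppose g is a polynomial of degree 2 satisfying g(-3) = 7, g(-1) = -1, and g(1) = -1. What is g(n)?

Using the Lagrange interpolation formula with nodes -3, -1, 1:
  L_0(n) = (n + 1)(n - 1) / 8
  L_1(n) = (n + 3)(n - 1) / -4
  L_2(n) = (n + 3)(n + 1) / 8
Then g(n) = 7·L_0(n) - 1·L_1(n) - 1·L_2(n).
Expanding and collecting terms gives g(n) = n^2 - 2.
Check: g(-3) = 7. ✓

g(n) = n^2 - 2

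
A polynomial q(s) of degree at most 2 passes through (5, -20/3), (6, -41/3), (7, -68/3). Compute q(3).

Using the Lagrange interpolation formula with nodes 5, 6, 7:
  L_0(s) = (s - 6)(s - 7) / 2
  L_1(s) = (s - 5)(s - 7) / -1
  L_2(s) = (s - 5)(s - 6) / 2
Then q(s) = -20/3·L_0(s) - 41/3·L_1(s) - 68/3·L_2(s).
Expanding and collecting terms gives q(s) = -s^2 + 4s - 5/3.
Evaluating at s = 3: q(3) = 4/3.

4/3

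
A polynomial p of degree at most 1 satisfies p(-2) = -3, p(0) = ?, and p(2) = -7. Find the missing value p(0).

On equispaced nodes a degree-1 polynomial has vanishing second forward difference, so
  p(-2) - 2·p(0) + p(2) = 0.
Substituting the known values and solving for p(0):
  -2·p(0) = 10
  p(0) = -5.

-5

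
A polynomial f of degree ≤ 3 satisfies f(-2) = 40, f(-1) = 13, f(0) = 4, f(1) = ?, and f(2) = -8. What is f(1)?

1

On equispaced nodes a degree-3 polynomial has vanishing fourth forward difference, so
  f(-2) - 4·f(-1) + 6·f(0) - 4·f(1) + f(2) = 0.
Substituting the known values and solving for f(1):
  -4·f(1) = -4
  f(1) = 1.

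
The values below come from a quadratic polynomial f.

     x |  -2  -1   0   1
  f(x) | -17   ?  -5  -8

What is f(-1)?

-8

The 3 known points determine the degree-2 polynomial uniquely.
Write f(x) = ax^2 + bx + c. Substituting each data point gives a linear system:
  4a - 2b + c = -17
  c = -5
  a + b + c = -8
Solving the system yields a = -3, b = 0, c = -5.
So f(x) = -3x^2 - 5.
Then f(-1) = -8.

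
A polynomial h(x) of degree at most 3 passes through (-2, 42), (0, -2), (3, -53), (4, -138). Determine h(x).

h(x) = -3x^3 + 4x^2 - 2x - 2

Write h(x) = ax^3 + bx^2 + cx + d. Substituting each data point gives a linear system:
  -8a + 4b - 2c + d = 42
  d = -2
  27a + 9b + 3c + d = -53
  64a + 16b + 4c + d = -138
Solving the system yields a = -3, b = 4, c = -2, d = -2.
So h(x) = -3x^3 + 4x^2 - 2x - 2.
Check: h(3) = -53. ✓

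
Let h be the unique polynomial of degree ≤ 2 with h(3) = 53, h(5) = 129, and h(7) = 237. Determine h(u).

Using the Lagrange interpolation formula with nodes 3, 5, 7:
  L_0(u) = (u - 5)(u - 7) / 8
  L_1(u) = (u - 3)(u - 7) / -4
  L_2(u) = (u - 3)(u - 5) / 8
Then h(u) = 53·L_0(u) + 129·L_1(u) + 237·L_2(u).
Expanding and collecting terms gives h(u) = 4u² + 6u - 1.
Check: h(3) = 53. ✓

h(u) = 4u^2 + 6u - 1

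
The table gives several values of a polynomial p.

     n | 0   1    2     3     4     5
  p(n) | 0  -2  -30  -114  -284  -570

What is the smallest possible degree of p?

3

Forward differences of the values at n = 0, 1, 2, 3, 4, 5:
  p  : 0  -2  -30  -114  -284  -570
  Δ  : -2  -28  -84  -170  -286
  Δ^2: -26  -56  -86  -116
  Δ^3: -30  -30  -30
  Δ^4: 0  0
  Δ^5: 0
The third differences are constant (-30) and nonzero, while all higher differences vanish, so the minimal degree is 3.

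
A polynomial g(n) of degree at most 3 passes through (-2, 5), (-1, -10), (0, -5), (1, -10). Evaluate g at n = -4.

Forward differences of the values at n = -2, -1, 0, 1:
  g  : 5  -10  -5  -10
  Δ  : -15  5  -5
  Δ^2: 20  -10
  Δ^3: -30
The third differences are constant, confirming degree 3.
Interpolating (Newton forward form) and evaluating at n = -4 gives g(-4) = 215.

215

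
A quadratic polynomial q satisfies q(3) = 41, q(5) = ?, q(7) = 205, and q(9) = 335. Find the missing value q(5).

The 3 known points determine the degree-2 polynomial uniquely.
Write q(n) = an^2 + bn + c. Substituting each data point gives a linear system:
  9a + 3b + c = 41
  49a + 7b + c = 205
  81a + 9b + c = 335
Solving the system yields a = 4, b = 1, c = 2.
So q(n) = 4n^2 + n + 2.
Then q(5) = 107.

107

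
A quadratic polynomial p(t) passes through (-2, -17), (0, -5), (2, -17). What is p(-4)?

Forward differences of the values at t = -2, 0, 2:
  p  : -17  -5  -17
  Δ  : 12  -12
  Δ^2: -24
The second differences are constant, confirming degree 2.
Interpolating (Newton forward form) and evaluating at t = -4 gives p(-4) = -53.

-53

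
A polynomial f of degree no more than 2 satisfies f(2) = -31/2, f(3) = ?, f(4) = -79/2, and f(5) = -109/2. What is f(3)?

On equispaced nodes a degree-2 polynomial has vanishing third forward difference, so
  - f(2) + 3·f(3) - 3·f(4) + f(5) = 0.
Substituting the known values and solving for f(3):
  3·f(3) = -159/2
  f(3) = -53/2.

-53/2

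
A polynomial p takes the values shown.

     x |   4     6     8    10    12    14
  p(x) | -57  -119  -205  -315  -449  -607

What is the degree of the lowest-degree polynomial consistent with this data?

2

Forward differences of the values at x = 4, 6, 8, 10, 12, 14:
  p  : -57  -119  -205  -315  -449  -607
  Δ  : -62  -86  -110  -134  -158
  Δ^2: -24  -24  -24  -24
  Δ^3: 0  0  0
  Δ^4: 0  0
  Δ^5: 0
The second differences are constant (-24) and nonzero, while all higher differences vanish, so the minimal degree is 2.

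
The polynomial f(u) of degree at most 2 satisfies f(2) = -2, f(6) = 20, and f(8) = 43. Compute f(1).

Using the Lagrange interpolation formula with nodes 2, 6, 8:
  L_0(u) = (u - 6)(u - 8) / 24
  L_1(u) = (u - 2)(u - 8) / -8
  L_2(u) = (u - 2)(u - 6) / 12
Then f(u) = -2·L_0(u) + 20·L_1(u) + 43·L_2(u).
Expanding and collecting terms gives f(u) = u^2 - (5/2)u - 1.
Evaluating at u = 1: f(1) = -5/2.

-5/2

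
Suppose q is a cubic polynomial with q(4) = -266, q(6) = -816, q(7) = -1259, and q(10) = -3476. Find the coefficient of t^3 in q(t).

Write q(t) = at^3 + bt^2 + ct + d. Substituting each data point gives a linear system:
  64a + 16b + 4c + d = -266
  216a + 36b + 6c + d = -816
  343a + 49b + 7c + d = -1259
  1000a + 100b + 10c + d = -3476
Solving the system yields a = -3, b = -5, c = 3, d = -6.
So q(t) = -3t³ - 5t² + 3t - 6.
The leading coefficient is -3.

-3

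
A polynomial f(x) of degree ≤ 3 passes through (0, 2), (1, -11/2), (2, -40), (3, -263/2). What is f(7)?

-3335/2

Using the Lagrange interpolation formula with nodes 0, 1, 2, 3:
  L_0(x) = (x - 1)(x - 2)(x - 3) / -6
  L_1(x) = x(x - 2)(x - 3) / 2
  L_2(x) = x(x - 1)(x - 3) / -2
  L_3(x) = x(x - 1)(x - 2) / 6
Then f(x) = 2·L_0(x) - 11/2·L_1(x) - 40·L_2(x) - 263/2·L_3(x).
Expanding and collecting terms gives f(x) = -5x³ + (3/2)x² - 4x + 2.
Evaluating at x = 7: f(7) = -3335/2.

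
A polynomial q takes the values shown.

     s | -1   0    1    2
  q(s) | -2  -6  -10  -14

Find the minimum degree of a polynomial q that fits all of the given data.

Forward differences of the values at s = -1, 0, 1, 2:
  q  : -2  -6  -10  -14
  Δ  : -4  -4  -4
  Δ^2: 0  0
  Δ^3: 0
The first differences are constant (-4) and nonzero, while all higher differences vanish, so the minimal degree is 1.

1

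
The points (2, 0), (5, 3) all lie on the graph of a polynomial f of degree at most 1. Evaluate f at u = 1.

Write f(u) = au + b. Substituting each data point gives a linear system:
  2a + b = 0
  5a + b = 3
Solving the system yields a = 1, b = -2.
So f(u) = u - 2.
Then f(1) = -1.

-1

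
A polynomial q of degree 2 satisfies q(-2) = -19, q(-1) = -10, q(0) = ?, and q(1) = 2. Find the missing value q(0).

The 3 known points determine the degree-2 polynomial uniquely.
Write q(s) = as^2 + bs + c. Substituting each data point gives a linear system:
  4a - 2b + c = -19
  a - b + c = -10
  a + b + c = 2
Solving the system yields a = -1, b = 6, c = -3.
So q(s) = -s² + 6s - 3.
Then q(0) = -3.

-3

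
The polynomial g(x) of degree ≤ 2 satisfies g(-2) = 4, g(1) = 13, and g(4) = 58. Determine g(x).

Using the Lagrange interpolation formula with nodes -2, 1, 4:
  L_0(x) = (x - 1)(x - 4) / 18
  L_1(x) = (x + 2)(x - 4) / -9
  L_2(x) = (x + 2)(x - 1) / 18
Then g(x) = 4·L_0(x) + 13·L_1(x) + 58·L_2(x).
Expanding and collecting terms gives g(x) = 2x^2 + 5x + 6.
Check: g(1) = 13. ✓

g(x) = 2x^2 + 5x + 6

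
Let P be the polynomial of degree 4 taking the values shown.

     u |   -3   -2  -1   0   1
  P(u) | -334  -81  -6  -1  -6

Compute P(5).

-606

Write P(u) = au^4 + bu^3 + cu^2 + du + e. Substituting each data point gives a linear system:
  81a - 27b + 9c - 3d + e = -334
  16a - 8b + 4c - 2d + e = -81
  a - b + c - d + e = -6
  e = -1
  a + b + c + d + e = -6
Solving the system yields a = -2, b = 6, c = -3, d = -6, e = -1.
So P(u) = -2u^4 + 6u^3 - 3u^2 - 6u - 1.
Then P(5) = -606.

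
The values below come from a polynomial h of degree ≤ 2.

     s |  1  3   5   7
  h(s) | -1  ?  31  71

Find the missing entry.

The 3 known points determine the degree-2 polynomial uniquely.
Write h(s) = as^2 + bs + c. Substituting each data point gives a linear system:
  a + b + c = -1
  25a + 5b + c = 31
  49a + 7b + c = 71
Solving the system yields a = 2, b = -4, c = 1.
So h(s) = 2s^2 - 4s + 1.
Then h(3) = 7.

7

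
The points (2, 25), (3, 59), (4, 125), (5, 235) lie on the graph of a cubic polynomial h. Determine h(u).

h(u) = 2u^3 - 2u^2 + 6u + 5

Write h(u) = au^3 + bu^2 + cu + d. Substituting each data point gives a linear system:
  8a + 4b + 2c + d = 25
  27a + 9b + 3c + d = 59
  64a + 16b + 4c + d = 125
  125a + 25b + 5c + d = 235
Solving the system yields a = 2, b = -2, c = 6, d = 5.
So h(u) = 2u^3 - 2u^2 + 6u + 5.
Check: h(4) = 125. ✓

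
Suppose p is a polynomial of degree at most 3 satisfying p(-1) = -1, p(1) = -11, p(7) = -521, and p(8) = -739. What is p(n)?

p(n) = -n^3 - 3n^2 - 4n - 3

Write p(n) = an^3 + bn^2 + cn + d. Substituting each data point gives a linear system:
  -a + b - c + d = -1
  a + b + c + d = -11
  343a + 49b + 7c + d = -521
  512a + 64b + 8c + d = -739
Solving the system yields a = -1, b = -3, c = -4, d = -3.
So p(n) = -n³ - 3n² - 4n - 3.
Check: p(-1) = -1. ✓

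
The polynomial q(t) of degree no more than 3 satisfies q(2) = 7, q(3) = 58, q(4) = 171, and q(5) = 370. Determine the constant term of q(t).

-5

Write q(t) = at^3 + bt^2 + ct + d. Substituting each data point gives a linear system:
  8a + 4b + 2c + d = 7
  27a + 9b + 3c + d = 58
  64a + 16b + 4c + d = 171
  125a + 25b + 5c + d = 370
Solving the system yields a = 4, b = -5, c = 0, d = -5.
So q(t) = 4t³ - 5t² - 5.
The constant term is -5.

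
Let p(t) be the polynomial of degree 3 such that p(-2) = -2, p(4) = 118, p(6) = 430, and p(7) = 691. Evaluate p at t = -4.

-90

Using the Lagrange interpolation formula with nodes -2, 4, 6, 7:
  L_0(t) = (t - 4)(t - 6)(t - 7) / -432
  L_1(t) = (t + 2)(t - 6)(t - 7) / 36
  L_2(t) = (t + 2)(t - 4)(t - 7) / -16
  L_3(t) = (t + 2)(t - 4)(t - 6) / 27
Then p(t) = -2·L_0(t) + 118·L_1(t) + 430·L_2(t) + 691·L_3(t).
Expanding and collecting terms gives p(t) = 2t³ + t² - 6t - 2.
Evaluating at t = -4: p(-4) = -90.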